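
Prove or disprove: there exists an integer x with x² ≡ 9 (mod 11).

x = 8 works: 8² = 64, and 64 − 9 = 55 = 5·11.

x = 8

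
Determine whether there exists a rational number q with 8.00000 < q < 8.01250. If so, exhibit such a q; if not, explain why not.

q = 649/81

Scale by 81: the interval becomes (648.00000, 649.01250), which contains the integer 649.
So q = 649/81 works: it is a ratio of integers, and dividing 81·8.00000 < 649 < 81·8.01250 through by 81 gives 8.00000 < 649/81 < 8.01250.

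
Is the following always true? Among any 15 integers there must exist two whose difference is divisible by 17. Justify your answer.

No, the set {41, 42, 43, 44, 45, 46, 47, 48, 49, 50, 51, 52, 53, 54, 55} is a counterexample.

Try 15 consecutive integers, 41, 42, …, 55. Their remainders mod 17 are 7, 8, 9, 10, 11, 12, 13, 14, 15, 16, 0, 1, 2, 3, 4 — pairwise different, as any 15 ≤ 17 consecutive integers have distinct residues.
The differences between them range over 1, …, 14, none of which is divisible by 17.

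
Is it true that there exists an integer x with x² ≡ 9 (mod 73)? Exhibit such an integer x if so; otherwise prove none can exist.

Take x = 3. Then 3² = 9, and since 0 ≤ 9 < 73 this is already reduced: 3² ≡ 9 (mod 73).

x = 3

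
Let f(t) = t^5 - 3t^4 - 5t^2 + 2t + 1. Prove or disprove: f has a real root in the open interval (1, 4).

Yes, f has a root in the interval.

f(1) = -4 and f(4) = 185, which have opposite signs.
As a polynomial, f is continuous on every closed interval.
By the Intermediate Value Theorem f must vanish at some point of (1, 4).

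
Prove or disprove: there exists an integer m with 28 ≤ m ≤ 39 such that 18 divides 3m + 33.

m = 31

For m = 28, 29, 30 the values 117, 120, 123 are not multiples of 18. m = 31 works, since 3·31 + 33 = 126 = 7·18.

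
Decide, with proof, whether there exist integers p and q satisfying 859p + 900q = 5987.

p = 293, q = -273

Since gcd(859, 900) = 1, every integer is an integer combination of 859 and 900.
Dividing repeatedly: 900 = 1·859 + 41, 859 = 20·41 + 39, 41 = 1·39 + 2, 39 = 19·2 + 1, 2 = 2·1 + 0.
Working back up the chain: 1 = 39 − 19·2 = 39 − 19·(41 − 1·39) = −19·41 + 20·39 = −19·41 + 20·(859 − 20·41) = 20·859 − 419·41 = 20·859 − 419·(900 − 1·859) = −419·900 + 439·859. So 859·439 + 900·(-419) = 1.
Scaling by 5987 gives the particular solution (p, q) = (2628293, -2508553).
The general solution is p = 2628293 + 900k, q = -2508553 − 859k; taking k = -2920 gives the smaller pair p = 293, q = -273.
Check: 859·293 + 900·(-273) = 251687 − 245700 = 5987. ✓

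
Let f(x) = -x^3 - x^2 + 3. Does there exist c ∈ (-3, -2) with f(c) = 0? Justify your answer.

No such root exists.

The endpoint values f(-3) = 21 and f(-2) = 7 are both positive. Claim: f(x) > 0 for every x in (-3, -2).
Substitute x = -2 − u, where 0 < u < 1 on the interval. Expanding, f(-2 − u) = u^3 + 5u^2 + 8u + 7.
All 4 nonzero coefficients of this polynomial in u are positive; hence for u > 0 the value is a sum of positive terms (the constant 7 among them).
So f is strictly positive on (-3, -2); no root exists in the interval.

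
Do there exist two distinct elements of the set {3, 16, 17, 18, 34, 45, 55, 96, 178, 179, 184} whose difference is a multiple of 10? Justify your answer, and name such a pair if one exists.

16 and 96 are such a pair.

Both 16 and 96 leave remainder 6 on division by 10; their difference 80 = 8·10 is a multiple of 10.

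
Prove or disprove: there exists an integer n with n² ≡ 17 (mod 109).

No, no such integer exists.

Apply Euler's criterion with the prime 109: 17 is a quadratic residue iff 17^54 ≡ 1 (mod 109), and a non-residue iff it is ≡ −1.
Squaring successively (mod 109): 17^2 = 289 ≡ 71; 17^4 ≡ 71² = 5041 ≡ 27; 17^8 ≡ 27² = 729 ≡ 75; 17^16 ≡ 75² = 5625 ≡ 66; 17^32 ≡ 66² = 4356 ≡ 105.
Since 54 = 32 + 16 + 4 + 2, 17^54 ≡ 105 · 66 · 27 · 71; multiplying out mod 109: 105·66 = 6930 ≡ 63, then 63·27 = 1701 ≡ 66, then 66·71 = 4686 ≡ 108. Thus 17^54 ≡ 108 ≡ −1 (mod 109).
The value −1 means 17 is a non-residue modulo 109, so n² ≡ 17 (mod 109) is impossible.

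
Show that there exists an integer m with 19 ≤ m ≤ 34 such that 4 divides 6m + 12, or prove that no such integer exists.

m = 20

At m = 19 the value 126 is not a multiple of 4. At m = 20 we get 6·20 + 12 = 132, and 132 = 4·33.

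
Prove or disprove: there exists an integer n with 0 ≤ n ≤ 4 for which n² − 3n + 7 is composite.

No, no such integer n in that range exists.

The values for n = 0, 1, …, 4 are 7, 5, 5, 7, 11, and each of these is prime.
So no value in the range makes the expression composite.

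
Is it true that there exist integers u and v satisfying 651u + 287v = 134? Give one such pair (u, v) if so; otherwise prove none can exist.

gcd(651, 287) = 7, so every integer of the form 651u + 287v is a multiple of 7.
But 134 = 7·19 + 1, so 7 ∤ 134.
Hence no integers u, v satisfy the equation.

No such integers exist.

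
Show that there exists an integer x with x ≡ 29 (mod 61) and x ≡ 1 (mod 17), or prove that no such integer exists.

The moduli 61 and 17 are coprime, so by the Chinese Remainder Theorem a unique solution modulo 1037 exists.
Write x = 29 + 61t and require 29 + 61t ≡ 1 (mod 17), i.e. 61t ≡ 6 (mod 17).
61 ≡ 10 (mod 17), so this reads 10t ≡ 6 (mod 17). Note 10·12 = 120 ≡ 1 (mod 17) (as 120 − 1 = 7·17), so 10⁻¹ ≡ 12.
Multiplying by 12: t ≡ 12·6 = 72 ≡ 4 (mod 17).
Taking t = 4 gives x = 29 + 61·4 = 273.
Verify: 273 = 4·61 + 29 and 273 = 16·17 + 1. ✓

x = 273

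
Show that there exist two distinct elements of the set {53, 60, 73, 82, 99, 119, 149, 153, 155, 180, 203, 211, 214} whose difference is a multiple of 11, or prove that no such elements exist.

The pair (53, 119) works.

53 mod 11 = 9 and 119 mod 11 = 9, so 119 − 53 = 66 = 6·11.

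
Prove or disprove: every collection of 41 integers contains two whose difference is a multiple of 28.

True.

Partition the integers by their residue mod 28; there are 28 classes.
With 41 integers and only 28 classes, the pigeonhole principle forces two of them, say a and b, into the same class.
Equal remainders mean a − b ≡ 0 (mod 28), so 28 divides their difference.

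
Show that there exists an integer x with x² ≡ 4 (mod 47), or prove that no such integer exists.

x = 2

Take x = 2. Then 2² = 4, and since 0 ≤ 4 < 47 this is already reduced: 2² ≡ 4 (mod 47).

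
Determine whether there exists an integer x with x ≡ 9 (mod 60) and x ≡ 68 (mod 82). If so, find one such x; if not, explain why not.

No, no such integer exists.

gcd(60, 82) = 2. If x ≡ 9 (mod 60) and x ≡ 68 (mod 82), then x ≡ 9 (mod 2) and x ≡ 68 (mod 2).
These are incompatible: 9 − 68 = -59 is not divisible by 2.
Hence the system has no solution.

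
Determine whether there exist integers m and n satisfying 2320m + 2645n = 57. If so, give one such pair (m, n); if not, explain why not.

gcd(2320, 2645) = 5, so every integer of the form 2320m + 2645n is a multiple of 5.
But 57 = 5·11 + 2, so 5 ∤ 57.
So the equation is unsolvable over ℤ.

No, no such integers exist.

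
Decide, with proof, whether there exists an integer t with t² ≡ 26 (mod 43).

43 is prime, so by Euler's criterion 26 is a square mod 43 iff 26^((43−1)/2) = 26^21 ≡ 1 (mod 43).
Repeated squaring mod 43: 26^2 = 676 ≡ 31; 26^4 ≡ 31² = 961 ≡ 15; 26^8 ≡ 15² = 225 ≡ 10; 26^16 ≡ 10² = 100 ≡ 14.
Since 21 = 16 + 4 + 1, 26^21 ≡ 14 · 15 · 26; multiplying out mod 43: 14·15 = 210 ≡ 38, then 38·26 = 988 ≡ 42. Thus 26^21 ≡ 42 ≡ −1 (mod 43).
The value −1 means 26 is a non-residue modulo 43, so t² ≡ 26 (mod 43) is impossible.

No, no such integer exists.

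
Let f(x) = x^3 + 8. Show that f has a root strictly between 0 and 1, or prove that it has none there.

No.

f(0) = 8 and f(1) = 9, both positive, so a sign-change argument is unavailable; we show f keeps this sign on the whole interval.
The nonzero coefficients of f are all positive, so for x > 0 every term of f(x) is positive (the constant term 8 strictly so).
Therefore f(x) > 0 throughout (0, 1), and f has no zero there.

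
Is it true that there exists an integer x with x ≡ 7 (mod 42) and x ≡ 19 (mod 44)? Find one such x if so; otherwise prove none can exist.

x = 679

The moduli are not coprime: gcd(42, 44) = 2. Compatibility requires 2 ∣ (19 − 7) = 12, which holds, so solutions exist.
Write x = 7 + 42t. Then 42t ≡ 19 − 7 ≡ 12 (mod 44); dividing through by 2 gives 21t ≡ 6 (mod 22).
Since 21·21 = 441 = 20·22 + 1, the inverse of 21 mod 22 is 21.
Multiplying by 21: t ≡ 21·6 = 126 ≡ 16 (mod 22).
Then x = 7 + 42·16 = 679.
Check: 679 mod 42 = 7, 679 mod 44 = 19. ✓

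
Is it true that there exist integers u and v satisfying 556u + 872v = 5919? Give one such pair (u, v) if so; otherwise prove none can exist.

Any value of 556u + 872v is a multiple of gcd(556, 872) = 4.
However 5919 leaves remainder 3 on division by 4.
Hence no integers u, v satisfy the equation.

There are no such integers.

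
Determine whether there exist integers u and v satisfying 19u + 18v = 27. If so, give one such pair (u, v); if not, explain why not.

u = 9, v = -8

19 and 18 are coprime, so 19u + 18v ranges over all of ℤ.
Run the Euclidean algorithm on 19 and 18: 19 = 1·18 + 1, 18 = 18·1 + 0.
Working back up the chain: 1 = 19 − 1·18. So 19·1 + 18·(-1) = 1.
Multiplying through by 27: u = 1·27 = 27, v = (-1)·27 = -27 is a solution.
Subtracting 1·18 from u and adding 1·19 to v gives the tidier solution (9, -8).
Indeed 19·9 + 18·(-8) = 171 − 144 = 27.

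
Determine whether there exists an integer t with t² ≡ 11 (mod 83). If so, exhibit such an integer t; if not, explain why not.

Take t = 54. Then 54² = 2916 = 35·83 + 11, so 54² ≡ 11 (mod 83).

t = 54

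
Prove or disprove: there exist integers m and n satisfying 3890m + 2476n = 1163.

gcd(3890, 2476) = 2, so every integer of the form 3890m + 2476n is a multiple of 2.
But 1163 = 2·581 + 1, so 2 ∤ 1163.
So the equation is unsolvable over ℤ.

No such integers exist.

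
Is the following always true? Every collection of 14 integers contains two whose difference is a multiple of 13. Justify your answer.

True.

There are exactly 13 possible remainders on division by 13.
Since 14 > 13, two of the 14 integers must share a residue class by the pigeonhole principle; call them a and b.
Their difference a − b is then a multiple of 13.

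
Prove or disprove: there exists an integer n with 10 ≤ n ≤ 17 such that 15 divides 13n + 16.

No such integer n in that range exists.

At n = 10, 13·10 + 16 = 146 ≡ 11 (mod 15), and each step in n adds 13, giving residues 11, 9, 7, 5, 3, 1, 14, 12 for n = 10, 11, …, 17.
Since 0 is absent from this list, 15 ∤ 13n + 16 for every n with 10 ≤ n ≤ 17.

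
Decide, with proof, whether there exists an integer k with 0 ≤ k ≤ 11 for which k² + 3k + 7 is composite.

At k = 11: 11² + 3·11 + 7 = 161 = 7·23, which is composite.

k = 11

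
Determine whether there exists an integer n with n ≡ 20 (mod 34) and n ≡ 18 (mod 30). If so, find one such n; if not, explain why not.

gcd(34, 30) = 2. A simultaneous solution exists iff 20 ≡ 18 (mod 2); here 20 mod 2 = 0 = 18 mod 2, so it does.
List candidates n ≡ 20 (mod 34): 20, 54, 88, 122, 156, 190, 224, 258. Modulo 30 these are 20, 24, 28, 2, 6, 10, 14, 18; 258 gives 18 as required.
Check: 258 mod 34 = 20, 258 mod 30 = 18. ✓

n = 258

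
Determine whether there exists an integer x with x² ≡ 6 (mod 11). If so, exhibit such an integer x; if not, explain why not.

There is no such integer.

Computing x² mod 11 for x = 0, 1, …, 5 (enough, by the symmetry x ↦ 11 − x) gives 0, 1, 4, 9, 5, 3.
So the quadratic residues mod 11 are {0, 1, 3, 4, 5, 9}, and 6 is not among them.
Hence no integer x has x² ≡ 6 (mod 11).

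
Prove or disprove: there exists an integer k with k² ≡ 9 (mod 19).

k = 3

Take k = 3. Then 3² = 9, and since 0 ≤ 9 < 19 this is already reduced: 3² ≡ 9 (mod 19).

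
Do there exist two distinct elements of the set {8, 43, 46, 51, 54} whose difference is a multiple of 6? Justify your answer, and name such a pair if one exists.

Reduce each element modulo 6: 8↦2, 43↦1, 46↦4, 51↦3, 54↦0.
These 5 residues are pairwise different, hence no difference of two elements is divisible by 6.

There is no such pair.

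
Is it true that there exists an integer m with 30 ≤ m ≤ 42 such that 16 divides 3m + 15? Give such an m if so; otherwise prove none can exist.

For m = 30, 31, …, 42 the values of 3m + 15 modulo 16 are 9, 12, 15, 2, 5, 8, 11, 14, 1, 4, 7, 10, 13 respectively.
The residue 0 does not occur, so no m in [30, 42] makes 3m + 15 a multiple of 16.

There is no such integer m in that range.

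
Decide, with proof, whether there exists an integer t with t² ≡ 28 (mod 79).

79 is prime, so by Euler's criterion 28 is a square mod 79 iff 28^((79−1)/2) = 28^39 ≡ 1 (mod 79).
Squaring successively (mod 79): 28^2 = 784 ≡ 73; 28^4 ≡ 73² = 5329 ≡ 36; 28^8 ≡ 36² = 1296 ≡ 32; 28^16 ≡ 32² = 1024 ≡ 76; 28^32 ≡ 76² = 5776 ≡ 9.
Since 39 = 32 + 4 + 2 + 1, 28^39 ≡ 9 · 36 · 73 · 28; multiplying out mod 79: 9·36 = 324 ≡ 8, then 8·73 = 584 ≡ 31, then 31·28 = 868 ≡ 78. Thus 28^39 ≡ 78 ≡ −1 (mod 79).
The value −1 means 28 is a non-residue modulo 79, so t² ≡ 28 (mod 79) is impossible.

No, no such integer exists.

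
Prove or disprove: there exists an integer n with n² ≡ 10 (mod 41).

Take n = 25. Then 25² = 625 = 15·41 + 10, so 25² ≡ 10 (mod 41).

n = 25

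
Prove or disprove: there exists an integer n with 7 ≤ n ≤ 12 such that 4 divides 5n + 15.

n = 9

n = 9 works, since 5·9 + 15 = 60 = 15·4.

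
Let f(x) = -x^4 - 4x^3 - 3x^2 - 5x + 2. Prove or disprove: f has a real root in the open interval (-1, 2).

f(-1) = 7 and f(2) = -68, which have opposite signs.
Since f is a polynomial it is continuous on [-1, 2].
By the Intermediate Value Theorem, f takes the value 0 somewhere in the open interval.

Yes, f has a root in the interval.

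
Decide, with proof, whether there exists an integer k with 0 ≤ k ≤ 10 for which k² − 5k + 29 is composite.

k = 4

At k = 4: 4² − 5·4 + 29 = 25 = 5·5, which is composite.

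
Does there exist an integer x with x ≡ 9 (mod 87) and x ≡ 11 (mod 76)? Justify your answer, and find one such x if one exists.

x = 1227

gcd(87, 76) = 1, so the Chinese Remainder Theorem guarantees exactly one residue class mod 6612 satisfying both.
Any solution of the first congruence is x = 9 + 87t; substituting into the second, 87t ≡ 11 − 9 ≡ 2 (mod 76).
87 ≡ 11 (mod 76), so this reads 11t ≡ 2 (mod 76). Note 11·7 = 77 ≡ 1 (mod 76) (as 77 − 1 = 1·76), so 11⁻¹ ≡ 7.
Therefore t ≡ 7·2 = 14 (mod 76).
With t = 14: x = 9 + 87·14 = 1227.
Indeed 1227 ≡ 9 (mod 87) and 1227 ≡ 11 (mod 76).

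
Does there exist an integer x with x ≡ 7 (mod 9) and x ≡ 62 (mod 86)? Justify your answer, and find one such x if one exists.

x = 664

Since 9 and 86 share no common factor, CRT says the pair of congruences has a solution (unique mod 774).
Any solution of the first congruence is x = 7 + 9t; substituting into the second, 9t ≡ 62 − 7 ≡ 55 (mod 86).
Since 9·67 = 603 = 7·86 + 1, the inverse of 9 mod 86 is 67.
Multiplying by 67: t ≡ 67·55 = 3685 ≡ 73 (mod 86).
With t = 73: x = 7 + 9·73 = 664.
Check: 664 mod 9 = 7, 664 mod 86 = 62. ✓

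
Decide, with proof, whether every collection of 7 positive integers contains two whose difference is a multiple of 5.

Yes, this is always true.

There are exactly 5 possible remainders on division by 5.
Placing 7 integers into 5 classes, some class receives at least two — say a and b.
Their difference a − b is then a multiple of 5.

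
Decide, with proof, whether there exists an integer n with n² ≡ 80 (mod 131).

n = 39

n = 39 works: 39² = 1521, and 1521 − 80 = 1441 = 11·131.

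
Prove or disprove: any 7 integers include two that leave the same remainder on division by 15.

No; for instance {22, 23, 24, 25, 26, 27, 28} is a counterexample.

Consider the 7 integers 22, 23, …, 28. They lie in distinct residue classes modulo 15, since 7 ≤ 15.
So no two of them leave the same remainder on division by 15; the claim fails for this set.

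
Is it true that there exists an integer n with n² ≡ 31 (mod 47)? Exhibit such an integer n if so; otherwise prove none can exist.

47 is prime, so by Euler's criterion 31 is a square mod 47 iff 31^((47−1)/2) = 31^23 ≡ 1 (mod 47).
Squaring successively (mod 47): 31^2 = 961 ≡ 21; 31^4 ≡ 21² = 441 ≡ 18; 31^8 ≡ 18² = 324 ≡ 42; 31^16 ≡ 42² = 1764 ≡ 25.
Since 23 = 16 + 4 + 2 + 1, 31^23 ≡ 25 · 18 · 21 · 31; multiplying out mod 47: 25·18 = 450 ≡ 27, then 27·21 = 567 ≡ 3, then 3·31 = 93 ≡ 46. Thus 31^23 ≡ 46 ≡ −1 (mod 47).
The value −1 means 31 is a non-residue modulo 47, so n² ≡ 31 (mod 47) is impossible.

No such integer exists.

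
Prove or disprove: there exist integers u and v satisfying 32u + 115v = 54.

32 and 115 are coprime, so 32u + 115v ranges over all of ℤ.
Run the Euclidean algorithm on 115 and 32: 115 = 3·32 + 19, 32 = 1·19 + 13, 19 = 1·13 + 6, 13 = 2·6 + 1, 6 = 6·1 + 0.
Unwinding: 1 = 13 − 2·6 = 13 − 2·(19 − 1·13) = −2·19 + 3·13 = −2·19 + 3·(32 − 1·19) = 3·32 − 5·19 = 3·32 − 5·(115 − 3·32) = −5·115 + 18·32, i.e. 32·18 + 115·(-5) = 1.
Multiplying through by 54: u = 18·54 = 972, v = (-5)·54 = -270 is a solution.
Shifting by a multiple of (115, −32) keeps it a solution: u = 972 − 8·115 = 52, v = -270 + 8·32 = -14.
Indeed 32·52 + 115·(-14) = 1664 − 1610 = 54.

u = 52, v = -14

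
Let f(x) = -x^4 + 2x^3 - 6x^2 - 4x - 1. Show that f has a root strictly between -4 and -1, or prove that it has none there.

f has no root in that interval.

The endpoint values f(-4) = -465 and f(-1) = -6 are both negative. Claim: f(x) < 0 for every x in (-4, -1).
Substitute x = -1 − u, where 0 < u < 3 on the interval. Expanding, f(-1 − u) = -u^4 - 6u^3 - 18u^2 - 18u - 6.
All 5 nonzero coefficients of this polynomial in u are negative; hence for u > 0 the value is a sum of negative terms (the constant -6 among them).
Therefore f(x) < 0 throughout (-4, -1), and f has no zero there.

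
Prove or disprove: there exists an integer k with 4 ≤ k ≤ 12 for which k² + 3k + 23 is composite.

k = 7

At k = 7: 7² + 3·7 + 23 = 93 = 3·31, which is composite.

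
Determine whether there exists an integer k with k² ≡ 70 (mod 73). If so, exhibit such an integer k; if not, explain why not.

k = 56

Take k = 56. Then 56² = 3136 = 42·73 + 70, so 56² ≡ 70 (mod 73).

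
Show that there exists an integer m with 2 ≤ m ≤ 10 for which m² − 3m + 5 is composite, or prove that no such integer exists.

At m = 8: 8² − 3·8 + 5 = 45 = 3·15, which is composite.

m = 8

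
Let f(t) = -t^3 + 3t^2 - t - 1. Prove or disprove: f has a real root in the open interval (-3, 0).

f(-3) = 56 and f(0) = -1, which have opposite signs.
f is continuous everywhere (it is a polynomial), in particular on [-3, 0].
By the Intermediate Value Theorem f must vanish at some point of (-3, 0).

Yes, f has a root in the interval.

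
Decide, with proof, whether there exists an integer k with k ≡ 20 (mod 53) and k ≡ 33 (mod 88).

gcd(53, 88) = 1, so the Chinese Remainder Theorem guarantees exactly one residue class mod 4664 satisfying both.
Write k = 20 + 53t and require 20 + 53t ≡ 33 (mod 88), i.e. 53t ≡ 13 (mod 88).
Invert 53 mod 88 by the Euclidean algorithm: 88 = 1·53 + 35, 53 = 1·35 + 18, 35 = 1·18 + 17, 18 = 1·17 + 1, 17 = 17·1 + 0; back-substituting, 1 = 18 − 1·17 = 18 − (35 − 1·18) = −35 + 2·18 = −35 + 2·(53 − 1·35) = 2·53 − 3·35 = 2·53 − 3·(88 − 1·53) = −3·88 + 5·53. Hence 53·5 ≡ 1, so 53⁻¹ ≡ 5 (mod 88).
Therefore t ≡ 5·13 = 65 (mod 88).
Taking t = 65 gives k = 20 + 53·65 = 3465.
Indeed 3465 ≡ 20 (mod 53) and 3465 ≡ 33 (mod 88).

k = 3465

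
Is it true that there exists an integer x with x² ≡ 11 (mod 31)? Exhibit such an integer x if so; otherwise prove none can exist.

No, no such integer exists.

31 is prime, so by Euler's criterion 11 is a square mod 31 iff 11^((31−1)/2) = 11^15 ≡ 1 (mod 31).
Repeated squaring mod 31: 11^2 = 121 ≡ 28; 11^4 ≡ 28² = 784 ≡ 9; 11^8 ≡ 9² = 81 ≡ 19.
Since 15 = 8 + 4 + 2 + 1, 11^15 ≡ 19 · 9 · 28 · 11; multiplying out mod 31: 19·9 = 171 ≡ 16, then 16·28 = 448 ≡ 14, then 14·11 = 154 ≡ 30. Thus 11^15 ≡ 30 ≡ −1 (mod 31).
By Euler's criterion 11 is a quadratic non-residue mod 31: no x satisfies x² ≡ 11 (mod 31).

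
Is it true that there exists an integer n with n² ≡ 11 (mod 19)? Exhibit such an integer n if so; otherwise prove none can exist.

n = 12

Take n = 12. Then 12² = 144 = 7·19 + 11, so 12² ≡ 11 (mod 19).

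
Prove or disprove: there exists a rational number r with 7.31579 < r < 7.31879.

Look for a denominator N such that an integer falls strictly between N·7.31579 and N·7.31879. N = 22 works: 22·7.31579 = 160.94738 < 161 < 161.01338 = 22·7.31879.
Hence 161/22 is a rational number with 7.31579 < 161/22 < 7.31879.

r = 161/22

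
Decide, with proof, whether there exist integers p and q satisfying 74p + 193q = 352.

p = 83, q = -30

Since gcd(74, 193) = 1, every integer is an integer combination of 74 and 193.
Euclidean algorithm: 193 = 2·74 + 45, 74 = 1·45 + 29, 45 = 1·29 + 16, 29 = 1·16 + 13, 16 = 1·13 + 3, 13 = 4·3 + 1, 3 = 3·1 + 0.
Back-substituting, 1 = 13 − 4·3 = 13 − 4·(16 − 1·13) = −4·16 + 5·13 = −4·16 + 5·(29 − 1·16) = 5·29 − 9·16 = 5·29 − 9·(45 − 1·29) = −9·45 + 14·29 = −9·45 + 14·(74 − 1·45) = 14·74 − 23·45 = 14·74 − 23·(193 − 2·74) = −23·193 + 60·74; that is, 74·60 + 193·(-23) = 1.
Multiplying through by 352: p = 60·352 = 21120, q = (-23)·352 = -8096 is a solution.
Subtracting 109·193 from p and adding 109·74 to q gives the tidier solution (83, -30).
Check: 74·83 + 193·(-30) = 6142 − 5790 = 352. ✓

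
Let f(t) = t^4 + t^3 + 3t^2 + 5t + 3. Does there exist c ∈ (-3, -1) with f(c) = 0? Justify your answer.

No such root exists.

f(-3) = 69 and f(-1) = 1, both positive, so a sign-change argument is unavailable; we show f keeps this sign on the whole interval.
Substitute t = -1 − u, where 0 < u < 2 on the interval. Expanding, f(-1 − u) = u^4 + 3u^3 + 6u^2 + 2u + 1.
All 5 nonzero coefficients of this polynomial in u are positive; hence for u > 0 the value is a sum of positive terms (the constant 1 among them).
Therefore f(t) > 0 throughout (-3, -1), and f has no zero there.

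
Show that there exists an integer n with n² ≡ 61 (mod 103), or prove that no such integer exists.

n = 24

n = 24 works: 24² = 576, and 576 − 61 = 515 = 5·103.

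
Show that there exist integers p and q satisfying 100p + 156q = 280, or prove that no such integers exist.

p = 34, q = -20

Every value of 100p + 156q is a multiple of gcd(100, 156) = 4; since 4 ∣ 280, solutions exist.
Dividing through by 4 reduces the equation to 25p + 39q = 70.
Euclidean algorithm: 39 = 1·25 + 14, 25 = 1·14 + 11, 14 = 1·11 + 3, 11 = 3·3 + 2, 3 = 1·2 + 1, 2 = 2·1 + 0.
Back-substituting, 1 = 3 − 1·2 = 3 − (11 − 3·3) = −11 + 4·3 = −11 + 4·(14 − 1·11) = 4·14 − 5·11 = 4·14 − 5·(25 − 1·14) = −5·25 + 9·14 = −5·25 + 9·(39 − 1·25) = 9·39 − 14·25; that is, 25·(-14) + 39·9 = 1.
Multiplying through by 70: p = (-14)·70 = -980, q = 9·70 = 630 is a solution.
Shifting by a multiple of (39, −25) keeps it a solution: p = -980 + 26·39 = 34, q = 630 − 26·25 = -20.
Check: 100·34 + 156·(-20) = 3400 − 3120 = 280. ✓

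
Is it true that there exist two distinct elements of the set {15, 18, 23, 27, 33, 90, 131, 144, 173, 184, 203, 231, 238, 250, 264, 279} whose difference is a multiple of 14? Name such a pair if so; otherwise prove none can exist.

18 and 144 are such a pair.

18 mod 14 = 4 and 144 mod 14 = 4, so 144 − 18 = 126 = 9·14.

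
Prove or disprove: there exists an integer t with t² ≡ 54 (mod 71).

Take t = 14. Then 14² = 196 = 2·71 + 54, so 14² ≡ 54 (mod 71).

t = 14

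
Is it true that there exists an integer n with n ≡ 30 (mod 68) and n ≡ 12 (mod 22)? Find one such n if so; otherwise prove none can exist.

Here gcd(68, 22) = 2, and both 30 and 12 leave remainder 0 mod 2, so the system is consistent.
List candidates n ≡ 30 (mod 68): 30, 98, 166. Modulo 22 these are 8, 10, 12; 166 gives 12 as required.
Check: 166 mod 68 = 30, 166 mod 22 = 12. ✓

n = 166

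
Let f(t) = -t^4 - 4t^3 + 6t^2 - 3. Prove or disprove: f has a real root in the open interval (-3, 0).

f(-3) = 78 and f(0) = -3, which have opposite signs.
As a polynomial, f is continuous on every closed interval.
By the Intermediate Value Theorem, f takes the value 0 somewhere in the open interval.

Yes, f has a root in the interval.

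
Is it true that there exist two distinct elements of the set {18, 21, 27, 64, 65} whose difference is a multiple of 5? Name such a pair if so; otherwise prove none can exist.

No such pair exists.

Two integers differ by a multiple of 5 exactly when they have the same residue mod 5. The residues are 18↦3, 21↦1, 27↦2, 64↦4, 65↦0.
These 5 residues are pairwise different, hence no difference of two elements is divisible by 5.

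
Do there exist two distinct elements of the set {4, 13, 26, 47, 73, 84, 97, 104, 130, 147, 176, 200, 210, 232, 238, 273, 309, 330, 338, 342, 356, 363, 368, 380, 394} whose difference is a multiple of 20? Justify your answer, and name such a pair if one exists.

The pair (4, 84) works.

4 mod 20 = 4 and 84 mod 20 = 4, so 84 − 4 = 80 = 4·20.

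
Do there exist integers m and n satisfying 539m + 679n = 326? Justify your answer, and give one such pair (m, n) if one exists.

No, no such integers exist.

Any value of 539m + 679n is a multiple of gcd(539, 679) = 7.
However 326 leaves remainder 4 on division by 7.
Hence no integers m, n satisfy the equation.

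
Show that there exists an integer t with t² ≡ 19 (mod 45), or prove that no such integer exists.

Take t = 8. Then 8² = 64 = 1·45 + 19, so 8² ≡ 19 (mod 45).

t = 8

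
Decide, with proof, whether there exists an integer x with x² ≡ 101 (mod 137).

x = 52 works: 52² = 2704, and 2704 − 101 = 2603 = 19·137.

x = 52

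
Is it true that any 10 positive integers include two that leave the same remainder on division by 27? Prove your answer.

No, the set {110, 111, 112, 113, 114, 115, 116, 117, 118, 119} is a counterexample.

Try 10 consecutive integers, 110, 111, …, 119. Their remainders mod 27 are 2, 3, 4, 5, 6, 7, 8, 9, 10, 11 — pairwise different, as any 10 ≤ 27 consecutive integers have distinct residues.
Hence this collection has no pair with equal remainders mod 27, disproving the claim.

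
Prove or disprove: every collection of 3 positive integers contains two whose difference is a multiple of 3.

No; for instance {4, 5, 6} is a counterexample.

Try 3 consecutive integers, 4, 5, 6. Their remainders mod 3 are 1, 2, 0 — pairwise different, as any 3 ≤ 3 consecutive integers have distinct residues.
No two share a residue, so no pair has difference divisible by 3; the claim fails for this set.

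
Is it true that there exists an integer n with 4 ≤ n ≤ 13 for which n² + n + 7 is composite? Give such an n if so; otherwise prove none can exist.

At n = 10: 10² + 10 + 7 = 117 = 3·39, which is composite.

n = 10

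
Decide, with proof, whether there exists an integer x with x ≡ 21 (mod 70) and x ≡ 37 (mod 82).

x = 1841

gcd(70, 82) = 2. A simultaneous solution exists iff 21 ≡ 37 (mod 2); here 21 mod 2 = 1 = 37 mod 2, so it does.
Put x = 21 + 70t, so we need 70t ≡ 16 (mod 82), equivalently (divide by 2) 35t ≡ 8 (mod 41).
To invert 35 modulo 41: 41 = 1·35 + 6, 35 = 5·6 + 5, 6 = 1·5 + 1, 5 = 5·1 + 0, and unwinding, 1 = 6 − 1·5 = 6 − (35 − 5·6) = −35 + 6·6 = −35 + 6·(41 − 1·35) = 6·41 − 7·35. Thus 35⁻¹ ≡ -7 ≡ 34 (mod 41).
Therefore t ≡ 34·8 = 272 ≡ 26 (mod 41).
Then x = 21 + 70·26 = 1841.
Indeed 1841 ≡ 21 (mod 70) and 1841 ≡ 37 (mod 82).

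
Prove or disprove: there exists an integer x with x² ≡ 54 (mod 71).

x = 57

Take x = 57. Then 57² = 3249 = 45·71 + 54, so 57² ≡ 54 (mod 71).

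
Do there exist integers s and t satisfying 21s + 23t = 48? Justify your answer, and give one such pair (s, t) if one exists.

21 and 23 are coprime, so 21s + 23t ranges over all of ℤ.
Run the Euclidean algorithm on 23 and 21: 23 = 1·21 + 2, 21 = 10·2 + 1, 2 = 2·1 + 0.
Back-substituting, 1 = 21 − 10·2 = 21 − 10·(23 − 1·21) = −10·23 + 11·21; that is, 21·11 + 23·(-10) = 1.
Multiplying through by 48: s = 11·48 = 528, t = (-10)·48 = -480 is a solution.
Shifting by a multiple of (23, −21) keeps it a solution: s = 528 − 22·23 = 22, t = -480 + 22·21 = -18.
Indeed 21·22 + 23·(-18) = 462 − 414 = 48.

s = 22, t = -18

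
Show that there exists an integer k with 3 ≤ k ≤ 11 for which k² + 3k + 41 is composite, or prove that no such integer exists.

k = 5

At k = 5: 5² + 3·5 + 41 = 81 = 3·27, which is composite.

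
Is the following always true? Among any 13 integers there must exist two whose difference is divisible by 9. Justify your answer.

Each integer lies in one of the 9 residue classes modulo 9.
Placing 13 integers into 9 classes, some class receives at least two — say a and b.
Then a ≡ b (mod 9), i.e. 9 ∣ (a − b).

Yes, this is always true.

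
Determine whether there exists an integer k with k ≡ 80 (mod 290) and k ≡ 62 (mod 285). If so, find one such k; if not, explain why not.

Both moduli are multiples of 5 = gcd(290, 285), so any solution would satisfy k ≡ 80 and k ≡ 62 modulo 5 simultaneously.
However 80 ≡ 0 and 62 ≡ 2 (mod 5), and 0 ≠ 2.
Hence the system has no solution.

There is no such integer.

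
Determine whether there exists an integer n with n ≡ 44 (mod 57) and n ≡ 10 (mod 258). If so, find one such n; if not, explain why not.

Reduce both congruences modulo 3, which divides 57 and 258: they say n ≡ 44 (mod 3) and n ≡ 10 (mod 3).
These are incompatible: 44 − 10 = 34 is not divisible by 3.
Hence the system has no solution.

There is no such integer.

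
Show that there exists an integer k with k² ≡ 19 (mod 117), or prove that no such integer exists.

No such integer exists.

Since 13 ∣ 117, a solution of k² ≡ 19 (mod 117) would also satisfy k² ≡ 19 ≡ 6 (mod 13).
Since (13 − k)² ≡ k² (mod 13), it suffices to square k = 0, 1, …, 6: the residues are 0, 1, 4, 9, 3, 12, 10.
So the quadratic residues mod 13 are {0, 1, 3, 4, 9, 10, 12}, and 6 is not among them.
Hence no integer k has k² ≡ 19 (mod 117).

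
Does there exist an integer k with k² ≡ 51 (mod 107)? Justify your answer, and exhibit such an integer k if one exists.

Apply Euler's criterion with the prime 107: 51 is a quadratic residue iff 51^53 ≡ 1 (mod 107), and a non-residue iff it is ≡ −1.
Squaring successively (mod 107): 51^2 = 2601 ≡ 33; 51^4 ≡ 33² = 1089 ≡ 19; 51^8 ≡ 19² = 361 ≡ 40; 51^16 ≡ 40² = 1600 ≡ 102; 51^32 ≡ 102² = 10404 ≡ 25.
Since 53 = 32 + 16 + 4 + 1, 51^53 ≡ 25 · 102 · 19 · 51; multiplying out mod 107: 25·102 = 2550 ≡ 89, then 89·19 = 1691 ≡ 86, then 86·51 = 4386 ≡ 106. Thus 51^53 ≡ 106 ≡ −1 (mod 107).
The value −1 means 51 is a non-residue modulo 107, so k² ≡ 51 (mod 107) is impossible.

No, no such integer exists.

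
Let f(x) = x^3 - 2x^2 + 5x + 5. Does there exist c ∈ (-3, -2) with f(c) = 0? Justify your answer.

No.

Evaluate at the endpoints: f(-3) = -55, f(-2) = -21 — same sign (negative).
The derivative f'(x) = 3x^2 - 4x + 5 is a quadratic with discriminant (-4)² − 4·3·5 = -44 < 0; it never vanishes, so it is always positive (sign of the leading coefficient).
So f is strictly increasing; between -3 and -2 its values lie between f(-3) = -55 and f(-2) = -21, all negative. Therefore f has no root in (-3, -2).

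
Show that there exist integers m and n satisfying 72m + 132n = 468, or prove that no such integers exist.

gcd(72, 132) = 12, and 12 divides 468, so integer solutions exist.
Dividing through by 12 reduces the equation to 6m + 11n = 39.
Euclidean algorithm: 11 = 1·6 + 5, 6 = 1·5 + 1, 5 = 5·1 + 0.
Back-substituting, 1 = 6 − 1·5 = 6 − (11 − 1·6) = −11 + 2·6; that is, 6·2 + 11·(-1) = 1.
Times 39: 6·78 + 11·(-39) = 39, so (78, -39) solves it.
The general solution is m = 78 + 11k, n = -39 − 6k; taking k = -7 gives the smaller pair m = 1, n = 3.
Check: 72·1 + 132·3 = 72 + 396 = 468. ✓

m = 1, n = 3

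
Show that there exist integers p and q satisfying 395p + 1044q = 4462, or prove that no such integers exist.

p = 902, q = -337

Since gcd(395, 1044) = 1, every integer is an integer combination of 395 and 1044.
Euclidean algorithm: 1044 = 2·395 + 254, 395 = 1·254 + 141, 254 = 1·141 + 113, 141 = 1·113 + 28, 113 = 4·28 + 1, 28 = 28·1 + 0.
Working back up the chain: 1 = 113 − 4·28 = 113 − 4·(141 − 1·113) = −4·141 + 5·113 = −4·141 + 5·(254 − 1·141) = 5·254 − 9·141 = 5·254 − 9·(395 − 1·254) = −9·395 + 14·254 = −9·395 + 14·(1044 − 2·395) = 14·1044 − 37·395. So 395·(-37) + 1044·14 = 1.
Scaling by 4462 gives the particular solution (p, q) = (-165094, 62468).
Shifting by a multiple of (1044, −395) keeps it a solution: p = -165094 + 159·1044 = 902, q = 62468 − 159·395 = -337.
Check: 395·902 + 1044·(-337) = 356290 − 351828 = 4462. ✓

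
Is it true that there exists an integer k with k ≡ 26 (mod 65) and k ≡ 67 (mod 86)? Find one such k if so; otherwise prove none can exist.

k = 2561

The moduli 65 and 86 are coprime, so by the Chinese Remainder Theorem a unique solution modulo 5590 exists.
Write k = 26 + 65t and require 26 + 65t ≡ 67 (mod 86), i.e. 65t ≡ 41 (mod 86).
Since 65·45 = 2925 = 34·86 + 1, the inverse of 65 mod 86 is 45.
Therefore t ≡ 45·41 = 1845 ≡ 39 (mod 86).
Taking t = 39 gives k = 26 + 65·39 = 2561.
Indeed 2561 ≡ 26 (mod 65) and 2561 ≡ 67 (mod 86).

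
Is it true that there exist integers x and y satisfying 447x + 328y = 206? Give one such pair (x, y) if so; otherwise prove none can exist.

x = 10, y = -13

447 and 328 are coprime, so 447x + 328y ranges over all of ℤ.
Dividing repeatedly: 447 = 1·328 + 119, 328 = 2·119 + 90, 119 = 1·90 + 29, 90 = 3·29 + 3, 29 = 9·3 + 2, 3 = 1·2 + 1, 2 = 2·1 + 0.
Unwinding: 1 = 3 − 1·2 = 3 − (29 − 9·3) = −29 + 10·3 = −29 + 10·(90 − 3·29) = 10·90 − 31·29 = 10·90 − 31·(119 − 1·90) = −31·119 + 41·90 = −31·119 + 41·(328 − 2·119) = 41·328 − 113·119 = 41·328 − 113·(447 − 1·328) = −113·447 + 154·328, i.e. 447·(-113) + 328·154 = 1.
Times 206: 447·(-23278) + 328·31724 = 206, so (-23278, 31724) solves it.
Shifting by a multiple of (328, −447) keeps it a solution: x = -23278 + 71·328 = 10, y = 31724 − 71·447 = -13.
Indeed 447·10 + 328·(-13) = 4470 − 4264 = 206.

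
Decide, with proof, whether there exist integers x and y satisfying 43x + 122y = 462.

43 and 122 are coprime, so 43x + 122y ranges over all of ℤ.
Euclidean algorithm: 122 = 2·43 + 36, 43 = 1·36 + 7, 36 = 5·7 + 1, 7 = 7·1 + 0.
Working back up the chain: 1 = 36 − 5·7 = 36 − 5·(43 − 1·36) = −5·43 + 6·36 = −5·43 + 6·(122 − 2·43) = 6·122 − 17·43. So 43·(-17) + 122·6 = 1.
Multiplying through by 462: x = (-17)·462 = -7854, y = 6·462 = 2772 is a solution.
Adding 65·122 to x and subtracting 65·43 from y gives the tidier solution (76, -23).
Indeed 43·76 + 122·(-23) = 3268 − 2806 = 462.

x = 76, y = -23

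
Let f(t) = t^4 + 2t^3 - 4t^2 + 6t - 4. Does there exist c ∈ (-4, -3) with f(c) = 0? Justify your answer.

Yes, such a c exists.

f(-4) = 36 and f(-3) = -31, which have opposite signs.
f is continuous everywhere (it is a polynomial), in particular on [-4, -3].
The Intermediate Value Theorem then guarantees some c ∈ (-4, -3) with f(c) = 0.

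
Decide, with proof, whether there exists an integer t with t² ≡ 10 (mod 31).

t = 17 works: 17² = 289, and 289 − 10 = 279 = 9·31.

t = 17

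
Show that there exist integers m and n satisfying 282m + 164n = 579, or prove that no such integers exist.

Any value of 282m + 164n is a multiple of gcd(282, 164) = 2.
However 579 leaves remainder 1 on division by 2.
Therefore 282m + 164n = 579 has no solution in integers.

No, no such integers exist.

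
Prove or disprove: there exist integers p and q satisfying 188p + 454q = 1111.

There are no such integers.

gcd(188, 454) = 2, so every integer of the form 188p + 454q is a multiple of 2.
But 1111 = 2·555 + 1, so 2 ∤ 1111.
So the equation is unsolvable over ℤ.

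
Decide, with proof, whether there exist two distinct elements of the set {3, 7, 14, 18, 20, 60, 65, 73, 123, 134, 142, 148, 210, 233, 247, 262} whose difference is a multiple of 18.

There is no such pair.

Two integers differ by a multiple of 18 exactly when they have the same residue mod 18. The residues are 3↦3, 7↦7, 14↦14, 18↦0, 20↦2, 60↦6, 65↦11, 73↦1, 123↦15, 134↦8, 142↦16, 148↦4, 210↦12, 233↦17, 247↦13, 262↦10.
These 16 residues are pairwise different, hence no difference of two elements is divisible by 18.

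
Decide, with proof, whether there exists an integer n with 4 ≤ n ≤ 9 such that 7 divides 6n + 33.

At n = 4 the value 57 is not a multiple of 7. n = 5 works, since 6·5 + 33 = 63 = 9·7.

n = 5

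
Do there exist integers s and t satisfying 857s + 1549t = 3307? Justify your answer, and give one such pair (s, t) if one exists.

857 and 1549 are coprime, so 857s + 1549t ranges over all of ℤ.
Dividing repeatedly: 1549 = 1·857 + 692, 857 = 1·692 + 165, 692 = 4·165 + 32, 165 = 5·32 + 5, 32 = 6·5 + 2, 5 = 2·2 + 1, 2 = 2·1 + 0.
Working back up the chain: 1 = 5 − 2·2 = 5 − 2·(32 − 6·5) = −2·32 + 13·5 = −2·32 + 13·(165 − 5·32) = 13·165 − 67·32 = 13·165 − 67·(692 − 4·165) = −67·692 + 281·165 = −67·692 + 281·(857 − 1·692) = 281·857 − 348·692 = 281·857 − 348·(1549 − 1·857) = −348·1549 + 629·857. So 857·629 + 1549·(-348) = 1.
Multiplying through by 3307: s = 629·3307 = 2080103, t = (-348)·3307 = -1150836 is a solution.
The general solution is s = 2080103 + 1549k, t = -1150836 − 857k; taking k = -1342 gives the smaller pair s = 1345, t = -742.
Check: 857·1345 + 1549·(-742) = 1152665 − 1149358 = 3307. ✓

s = 1345, t = -742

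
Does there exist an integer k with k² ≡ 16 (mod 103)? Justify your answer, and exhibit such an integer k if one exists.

k = 4

Take k = 4. Then 4² = 16, and since 0 ≤ 16 < 103 this is already reduced: 4² ≡ 16 (mod 103).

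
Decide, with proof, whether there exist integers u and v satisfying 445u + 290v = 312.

No such integers exist.

Any value of 445u + 290v is a multiple of gcd(445, 290) = 5.
But 312 = 5·62 + 2, so 5 ∤ 312.
So the equation is unsolvable over ℤ.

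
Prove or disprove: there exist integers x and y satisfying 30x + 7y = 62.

Since gcd(30, 7) = 1, every integer is an integer combination of 30 and 7.
Euclidean algorithm: 30 = 4·7 + 2, 7 = 3·2 + 1, 2 = 2·1 + 0.
Back-substituting, 1 = 7 − 3·2 = 7 − 3·(30 − 4·7) = −3·30 + 13·7; that is, 30·(-3) + 7·13 = 1.
Scaling by 62 gives the particular solution (x, y) = (-186, 806).
The general solution is x = -186 + 7k, y = 806 − 30k; taking k = 27 gives the smaller pair x = 3, y = -4.
Check: 30·3 + 7·(-4) = 90 − 28 = 62. ✓

x = 3, y = -4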